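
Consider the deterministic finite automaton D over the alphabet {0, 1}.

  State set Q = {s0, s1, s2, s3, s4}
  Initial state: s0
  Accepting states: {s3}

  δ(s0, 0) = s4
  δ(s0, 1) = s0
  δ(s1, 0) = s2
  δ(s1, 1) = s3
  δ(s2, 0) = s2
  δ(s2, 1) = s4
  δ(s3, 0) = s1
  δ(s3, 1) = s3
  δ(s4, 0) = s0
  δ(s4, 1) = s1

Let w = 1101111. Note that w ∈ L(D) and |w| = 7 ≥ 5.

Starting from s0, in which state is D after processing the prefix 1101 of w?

s1

Run of D on the first 4 characters of w = 1 1 0 1:
  step 0: s0  (start)
  step 1: s0  (read 1: s0→s0)
  step 2: s0  (read 1: s0→s0)
  step 3: s4  (read 0: s0→s4)
  step 4: s1  (read 1: s4→s1)

After reading 4 characters, D is in state s1.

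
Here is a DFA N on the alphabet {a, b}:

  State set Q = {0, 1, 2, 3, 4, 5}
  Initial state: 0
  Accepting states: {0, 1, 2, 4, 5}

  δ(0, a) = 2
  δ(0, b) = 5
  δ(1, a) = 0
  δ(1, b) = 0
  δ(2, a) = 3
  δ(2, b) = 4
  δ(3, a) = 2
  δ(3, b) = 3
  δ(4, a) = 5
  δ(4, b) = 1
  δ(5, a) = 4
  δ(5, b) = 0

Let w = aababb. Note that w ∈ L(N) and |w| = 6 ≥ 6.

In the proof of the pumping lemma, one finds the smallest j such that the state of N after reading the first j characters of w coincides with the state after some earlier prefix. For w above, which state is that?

State sequence: 0 -a-> 2 -a-> 3 -b-> 3 -a-> 2 -b-> 4 -b-> 1
First repeat at step 3: 3 was already visited.

The earliest repeat is at step j = 3: N is in 3, which it already visited at step i = 2.
Pumping length from the standard proof: p = 6 (the number of states). The repeated state found above gives |xy| = j ≤ 6 and |y| = j − i ≥ 1.

3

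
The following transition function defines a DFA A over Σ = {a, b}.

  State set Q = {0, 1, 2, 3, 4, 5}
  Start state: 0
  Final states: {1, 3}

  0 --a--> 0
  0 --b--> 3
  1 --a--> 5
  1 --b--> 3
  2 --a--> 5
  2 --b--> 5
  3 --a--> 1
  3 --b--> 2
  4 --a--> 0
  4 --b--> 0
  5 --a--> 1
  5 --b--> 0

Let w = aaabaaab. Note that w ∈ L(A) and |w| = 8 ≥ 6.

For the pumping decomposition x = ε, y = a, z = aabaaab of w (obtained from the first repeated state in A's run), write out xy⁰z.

aabaaab

xy⁰z = xz = ε·aabaaab = aabaaab.
Reading y = a takes A from 0 back to 0, so after x the machine is still in 0, and z then leads to the accepting state 3. Hence aabaaab ∈ L(A).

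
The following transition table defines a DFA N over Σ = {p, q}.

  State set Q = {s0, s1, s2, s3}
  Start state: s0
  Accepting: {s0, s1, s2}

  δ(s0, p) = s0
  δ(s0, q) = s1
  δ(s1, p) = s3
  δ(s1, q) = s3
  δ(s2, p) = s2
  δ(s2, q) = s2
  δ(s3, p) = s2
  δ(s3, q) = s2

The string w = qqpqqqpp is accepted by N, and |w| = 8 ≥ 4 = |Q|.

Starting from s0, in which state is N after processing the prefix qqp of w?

State sequence: s0 -q-> s1 -q-> s3 -p-> s2

After reading 3 characters, N is in state s2.

s2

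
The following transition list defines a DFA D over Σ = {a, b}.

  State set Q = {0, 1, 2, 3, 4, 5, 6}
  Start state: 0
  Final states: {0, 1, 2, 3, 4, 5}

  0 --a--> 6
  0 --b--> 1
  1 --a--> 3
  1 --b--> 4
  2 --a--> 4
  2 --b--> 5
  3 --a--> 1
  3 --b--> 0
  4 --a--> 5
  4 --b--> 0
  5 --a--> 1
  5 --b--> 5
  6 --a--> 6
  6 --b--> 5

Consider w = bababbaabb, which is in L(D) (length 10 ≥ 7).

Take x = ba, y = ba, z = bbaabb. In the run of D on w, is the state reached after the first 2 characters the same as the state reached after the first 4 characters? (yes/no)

no

State sequence: 0 -b-> 1 -a-> 3 -b-> 0 -a-> 6

After x (step 2): 3. After xy (step 4): 6.
They differ (3 ≠ 6), so y is not a cycle from the state after x; this split is not the one the pumping-lemma construction produces, and pumping y need not keep the string in L(D).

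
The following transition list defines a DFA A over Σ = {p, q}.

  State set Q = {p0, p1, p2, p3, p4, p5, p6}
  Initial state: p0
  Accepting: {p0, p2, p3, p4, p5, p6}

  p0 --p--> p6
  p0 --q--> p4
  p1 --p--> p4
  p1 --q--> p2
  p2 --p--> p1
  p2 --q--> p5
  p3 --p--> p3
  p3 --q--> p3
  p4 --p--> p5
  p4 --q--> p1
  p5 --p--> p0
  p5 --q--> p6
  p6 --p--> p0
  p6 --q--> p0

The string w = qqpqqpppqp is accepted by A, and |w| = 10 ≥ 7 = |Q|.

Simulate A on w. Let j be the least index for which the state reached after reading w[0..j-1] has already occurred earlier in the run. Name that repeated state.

p4

State sequence: p0 -q-> p4 -q-> p1 -p-> p4 -q-> p1 -q-> p2 -p-> p1 -p-> p4 -p-> p5 -q-> p6 -p-> p0
First repeat at step 3: p4 was already visited.

The earliest repeat is at step j = 3: A is in p4, which it already visited at step i = 1.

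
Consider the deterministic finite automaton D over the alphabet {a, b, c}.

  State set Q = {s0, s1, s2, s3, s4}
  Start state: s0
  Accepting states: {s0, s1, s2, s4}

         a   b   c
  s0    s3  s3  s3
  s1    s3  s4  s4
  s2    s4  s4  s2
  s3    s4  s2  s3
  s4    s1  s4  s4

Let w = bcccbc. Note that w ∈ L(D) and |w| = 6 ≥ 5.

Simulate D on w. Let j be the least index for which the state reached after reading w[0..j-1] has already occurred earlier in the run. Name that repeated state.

s3

State sequence: s0 -b-> s3 -c-> s3 -c-> s3 -c-> s3 -b-> s2 -c-> s2
First repeat at step 2: s3 was already visited.

The earliest repeat is at step j = 2: D is in s3, which it already visited at step i = 1.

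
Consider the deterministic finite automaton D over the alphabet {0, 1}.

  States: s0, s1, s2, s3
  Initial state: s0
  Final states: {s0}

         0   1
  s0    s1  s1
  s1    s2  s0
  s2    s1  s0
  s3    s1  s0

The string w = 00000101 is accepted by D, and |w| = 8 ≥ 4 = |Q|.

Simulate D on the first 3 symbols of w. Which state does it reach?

State sequence: s0 -0-> s1 -0-> s2 -0-> s1

After reading 3 characters, D is in state s1.
(This kind of state-tracing is the core of the pumping-lemma construction: with 4 states, pigeonhole forces a repeat within the first 4 steps.)

s1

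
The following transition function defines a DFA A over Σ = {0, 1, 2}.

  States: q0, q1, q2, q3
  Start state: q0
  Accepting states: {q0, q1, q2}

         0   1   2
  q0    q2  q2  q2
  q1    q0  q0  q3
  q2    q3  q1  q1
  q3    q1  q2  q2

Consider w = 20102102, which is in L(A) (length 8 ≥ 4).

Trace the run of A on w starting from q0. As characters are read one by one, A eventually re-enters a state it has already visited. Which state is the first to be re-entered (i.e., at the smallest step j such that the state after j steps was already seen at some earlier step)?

Run of A on w = 2 0 1 0 2 1 0 2:
  step 0: q0  (start)
  step 1: q2  (read 2: q0→q2)
  step 2: q3  (read 0: q2→q3)
  step 3: q2  (read 1: q3→q2)   ← first repeat (q2 seen earlier)
  step 4: q3  (read 0: q2→q3)
  step 5: q2  (read 2: q3→q2)
  step 6: q1  (read 1: q2→q1)
  step 7: q0  (read 0: q1→q0)
  step 8: q2  (read 2: q0→q2)

The earliest repeat is at step j = 3: A is in q2, which it already visited at step i = 1.
The DFA has 4 states, so the proof of the pumping lemma guarantees a repeated state among the first 4+1 visited; the segment between the two visits is the pumpable y.

q2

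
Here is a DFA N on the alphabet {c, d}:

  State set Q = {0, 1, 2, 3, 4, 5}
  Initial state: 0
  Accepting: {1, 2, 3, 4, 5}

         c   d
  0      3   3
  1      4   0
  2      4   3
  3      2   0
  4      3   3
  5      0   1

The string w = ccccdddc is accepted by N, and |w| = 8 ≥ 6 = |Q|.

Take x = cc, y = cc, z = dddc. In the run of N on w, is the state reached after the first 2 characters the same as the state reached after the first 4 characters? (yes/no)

no

Run of N on the first 4 characters of w = c c c c:
  step 0: 0  (start)
  step 1: 3  (read c: 0→3)
  step 2: 2  (read c: 3→2)
  step 3: 4  (read c: 2→4)
  step 4: 3  (read c: 4→3)

After x (step 2): 2. After xy (step 4): 3.
They differ (2 ≠ 3), so y is not a cycle from the state after x; this split is not the one the pumping-lemma construction produces, and pumping y need not keep the string in L(N).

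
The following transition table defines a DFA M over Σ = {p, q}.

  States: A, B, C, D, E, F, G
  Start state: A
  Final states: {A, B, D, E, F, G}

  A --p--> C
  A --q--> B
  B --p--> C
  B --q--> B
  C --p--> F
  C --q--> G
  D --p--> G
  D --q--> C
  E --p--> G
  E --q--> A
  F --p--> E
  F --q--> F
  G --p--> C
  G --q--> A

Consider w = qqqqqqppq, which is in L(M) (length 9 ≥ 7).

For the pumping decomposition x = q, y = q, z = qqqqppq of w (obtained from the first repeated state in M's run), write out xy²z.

xy^2z = q·q·q·qqqqppq = qqqqqqqppq.
Reading y = q takes M from B back to B, so after x·y·y the machine is still in B, and z then leads to the accepting state F. Hence qqqqqqqppq ∈ L(M).

qqqqqqqppq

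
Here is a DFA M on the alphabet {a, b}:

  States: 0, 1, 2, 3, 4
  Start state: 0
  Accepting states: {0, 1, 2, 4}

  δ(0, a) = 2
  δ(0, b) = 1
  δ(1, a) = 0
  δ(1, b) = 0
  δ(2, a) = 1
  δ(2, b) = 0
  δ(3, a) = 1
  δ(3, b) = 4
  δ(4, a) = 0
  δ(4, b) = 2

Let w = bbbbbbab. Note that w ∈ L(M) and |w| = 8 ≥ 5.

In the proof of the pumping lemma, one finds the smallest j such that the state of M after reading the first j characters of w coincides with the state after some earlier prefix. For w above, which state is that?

Run of M on w = b b b b b b a b:
  step 0: 0  (start)
  step 1: 1  (read b: 0→1)
  step 2: 0  (read b: 1→0)   ← first repeat (0 seen earlier)
  step 3: 1  (read b: 0→1)
  step 4: 0  (read b: 1→0)
  step 5: 1  (read b: 0→1)
  step 6: 0  (read b: 1→0)
  step 7: 2  (read a: 0→2)
  step 8: 0  (read b: 2→0)

The earliest repeat is at step j = 2: M is in 0, which it already visited at step i = 0.

0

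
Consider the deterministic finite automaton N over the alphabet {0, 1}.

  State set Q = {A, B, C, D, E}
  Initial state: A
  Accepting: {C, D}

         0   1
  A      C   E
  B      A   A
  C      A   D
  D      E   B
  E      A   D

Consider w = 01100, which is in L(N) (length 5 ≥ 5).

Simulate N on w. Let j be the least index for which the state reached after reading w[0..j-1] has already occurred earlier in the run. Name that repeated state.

Run of N on w = 0 1 1 0 0:
  step 0: A  (start)
  step 1: C  (read 0: A→C)
  step 2: D  (read 1: C→D)
  step 3: B  (read 1: D→B)
  step 4: A  (read 0: B→A)   ← first repeat (A seen earlier)
  step 5: C  (read 0: A→C)

The earliest repeat is at step j = 4: N is in A, which it already visited at step i = 0.
Since N has 5 states, any run of length ≥ 5 visits 5+1 states, so by pigeonhole some state repeats within the first 5 steps — that repeat gives the pumpable loop.

A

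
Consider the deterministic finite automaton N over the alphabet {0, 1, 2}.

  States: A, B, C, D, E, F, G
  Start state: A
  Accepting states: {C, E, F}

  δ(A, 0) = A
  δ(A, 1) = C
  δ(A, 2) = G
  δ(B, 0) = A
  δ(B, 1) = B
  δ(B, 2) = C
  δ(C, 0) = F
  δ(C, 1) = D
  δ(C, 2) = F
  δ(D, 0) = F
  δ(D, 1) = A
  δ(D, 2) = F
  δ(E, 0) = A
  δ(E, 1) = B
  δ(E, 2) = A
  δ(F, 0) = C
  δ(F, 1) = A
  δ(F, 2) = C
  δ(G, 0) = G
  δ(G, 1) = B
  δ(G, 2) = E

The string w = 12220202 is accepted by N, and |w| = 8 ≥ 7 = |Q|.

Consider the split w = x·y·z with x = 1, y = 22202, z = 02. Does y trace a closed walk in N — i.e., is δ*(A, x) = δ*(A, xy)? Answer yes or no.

no

Run of N on the first 6 characters of w = 1 2 2 2 0 2:
  step 0: A  (start)
  step 1: C  (read 1: A→C)
  step 2: F  (read 2: C→F)
  step 3: C  (read 2: F→C)
  step 4: F  (read 2: C→F)
  step 5: C  (read 0: F→C)
  step 6: F  (read 2: C→F)

After x (step 1): C. After xy (step 6): F.
They differ (C ≠ F), so y is not a cycle from the state after x; this split is not the one the pumping-lemma construction produces, and pumping y need not keep the string in L(N).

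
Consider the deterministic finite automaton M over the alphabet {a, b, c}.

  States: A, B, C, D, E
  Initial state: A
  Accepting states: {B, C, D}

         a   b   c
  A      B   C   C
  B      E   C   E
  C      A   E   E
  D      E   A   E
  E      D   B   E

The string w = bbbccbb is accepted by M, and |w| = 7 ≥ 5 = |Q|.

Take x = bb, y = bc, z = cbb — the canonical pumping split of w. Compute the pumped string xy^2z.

xy^2z = bb·bc·bc·cbb = bbbcbccbb.
Reading y = bc takes M from E back to E, so after x·y·y the machine is still in E, and z then leads to the accepting state C. Hence bbbcbccbb ∈ L(M).

bbbcbccbb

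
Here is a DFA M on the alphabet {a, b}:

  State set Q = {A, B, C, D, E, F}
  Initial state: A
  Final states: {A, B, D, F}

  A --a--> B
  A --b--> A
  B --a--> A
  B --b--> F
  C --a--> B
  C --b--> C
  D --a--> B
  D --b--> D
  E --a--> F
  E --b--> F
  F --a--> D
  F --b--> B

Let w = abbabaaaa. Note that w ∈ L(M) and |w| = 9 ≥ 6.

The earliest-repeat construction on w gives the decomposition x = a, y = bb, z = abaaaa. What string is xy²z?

xy^2z = a·bb·bb·abaaaa = abbbbabaaaa.
Reading y = bb takes M from B back to B, so after x·y·y the machine is still in B, and z then leads to the accepting state A. Hence abbbbabaaaa ∈ L(M).

abbbbabaaaa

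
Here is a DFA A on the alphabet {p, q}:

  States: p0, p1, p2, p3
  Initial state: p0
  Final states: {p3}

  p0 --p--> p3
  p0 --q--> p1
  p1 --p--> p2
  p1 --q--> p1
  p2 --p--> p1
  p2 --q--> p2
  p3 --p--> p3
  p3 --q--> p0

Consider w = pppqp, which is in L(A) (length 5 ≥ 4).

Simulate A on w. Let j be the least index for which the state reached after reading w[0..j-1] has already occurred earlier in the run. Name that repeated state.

p3

Run of A on w = p p p q p:
  step 0: p0  (start)
  step 1: p3  (read p: p0→p3)
  step 2: p3  (read p: p3→p3)   ← first repeat (p3 seen earlier)
  step 3: p3  (read p: p3→p3)
  step 4: p0  (read q: p3→p0)
  step 5: p3  (read p: p0→p3)

The earliest repeat is at step j = 2: A is in p3, which it already visited at step i = 1.
Since A has 4 states, any run of length ≥ 4 visits 4+1 states, so by pigeonhole some state repeats within the first 4 steps — that repeat gives the pumpable loop.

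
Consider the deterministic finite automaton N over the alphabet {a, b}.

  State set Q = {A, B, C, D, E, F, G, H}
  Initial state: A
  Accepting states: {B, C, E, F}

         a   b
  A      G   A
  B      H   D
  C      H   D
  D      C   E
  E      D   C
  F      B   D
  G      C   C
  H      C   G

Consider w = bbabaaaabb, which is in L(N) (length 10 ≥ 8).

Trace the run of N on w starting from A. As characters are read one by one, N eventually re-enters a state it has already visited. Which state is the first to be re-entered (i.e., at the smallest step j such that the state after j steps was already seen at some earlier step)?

A

Run of N on w = b b a b a a a a b b:
  step 0: A  (start)
  step 1: A  (read b: A→A)   ← first repeat (A seen earlier)
  step 2: A  (read b: A→A)
  step 3: G  (read a: A→G)
  step 4: C  (read b: G→C)
  step 5: H  (read a: C→H)
  step 6: C  (read a: H→C)
  step 7: H  (read a: C→H)
  step 8: C  (read a: H→C)
  step 9: D  (read b: C→D)
  step 10: E  (read b: D→E)

The earliest repeat is at step j = 1: N is in A, which it already visited at step i = 0.
The DFA has 8 states, so the proof of the pumping lemma guarantees a repeated state among the first 8+1 visited; the segment between the two visits is the pumpable y.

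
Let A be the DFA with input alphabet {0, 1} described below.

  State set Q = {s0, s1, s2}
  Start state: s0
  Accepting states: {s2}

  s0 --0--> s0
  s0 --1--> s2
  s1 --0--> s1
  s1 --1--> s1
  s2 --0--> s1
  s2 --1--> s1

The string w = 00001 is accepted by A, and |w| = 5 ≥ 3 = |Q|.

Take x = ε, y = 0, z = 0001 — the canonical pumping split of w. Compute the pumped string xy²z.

000001

xy^2z = ε·0·0·0001 = 000001.
Reading y = 0 takes A from s0 back to s0, so after x·y·y the machine is still in s0, and z then leads to the accepting state s2. Hence 000001 ∈ L(A).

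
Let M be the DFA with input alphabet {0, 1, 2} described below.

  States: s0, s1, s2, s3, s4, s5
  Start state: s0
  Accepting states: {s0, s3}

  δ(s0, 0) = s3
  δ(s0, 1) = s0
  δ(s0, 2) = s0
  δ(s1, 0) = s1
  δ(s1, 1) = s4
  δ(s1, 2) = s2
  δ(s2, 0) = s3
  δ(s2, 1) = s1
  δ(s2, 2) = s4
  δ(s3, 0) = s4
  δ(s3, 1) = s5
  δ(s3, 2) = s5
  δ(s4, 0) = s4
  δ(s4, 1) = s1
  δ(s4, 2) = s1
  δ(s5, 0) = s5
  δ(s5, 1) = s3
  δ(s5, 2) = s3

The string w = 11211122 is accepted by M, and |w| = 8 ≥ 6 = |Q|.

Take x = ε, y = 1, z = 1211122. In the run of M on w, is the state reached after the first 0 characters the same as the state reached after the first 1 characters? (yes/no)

yes

State sequence: s0 -1-> s0

After x (step 0): s0. After xy (step 1): s0.
They match, so y = 1 drives M around a cycle from s0 back to itself; pumping y any number of times keeps M in s0 before reading z, and xyⁱz ∈ L(M) for every i ≥ 0.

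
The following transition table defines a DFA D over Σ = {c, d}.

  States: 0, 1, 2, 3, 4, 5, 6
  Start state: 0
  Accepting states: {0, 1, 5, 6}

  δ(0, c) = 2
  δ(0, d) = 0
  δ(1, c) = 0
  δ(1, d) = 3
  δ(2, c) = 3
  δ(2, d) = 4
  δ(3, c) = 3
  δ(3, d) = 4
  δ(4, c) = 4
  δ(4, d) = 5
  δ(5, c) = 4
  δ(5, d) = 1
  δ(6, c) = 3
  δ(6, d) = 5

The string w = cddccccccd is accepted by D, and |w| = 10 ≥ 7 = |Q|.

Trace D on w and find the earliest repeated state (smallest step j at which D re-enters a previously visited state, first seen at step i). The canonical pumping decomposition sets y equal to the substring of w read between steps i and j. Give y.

Run of D on w = c d d c c c c c c d:
  step 0: 0  (start)
  step 1: 2  (read c: 0→2)
  step 2: 4  (read d: 2→4)
  step 3: 5  (read d: 4→5)
  step 4: 4  (read c: 5→4)   ← first repeat (4 seen earlier)
  step 5: 4  (read c: 4→4)
  step 6: 4  (read c: 4→4)
  step 7: 4  (read c: 4→4)
  step 8: 4  (read c: 4→4)
  step 9: 4  (read c: 4→4)
  step 10: 5  (read d: 4→5)

So i = 2, j = 4, giving x = w[0:2] = cd, y = w[2:4] = dc, z = w[4:10] = cccccd.
Check: |xy| = 4 ≤ 7 and |y| = 2 ≥ 1. Reading y takes D from 4 back to 4, so every xyⁱz is accepted.

dc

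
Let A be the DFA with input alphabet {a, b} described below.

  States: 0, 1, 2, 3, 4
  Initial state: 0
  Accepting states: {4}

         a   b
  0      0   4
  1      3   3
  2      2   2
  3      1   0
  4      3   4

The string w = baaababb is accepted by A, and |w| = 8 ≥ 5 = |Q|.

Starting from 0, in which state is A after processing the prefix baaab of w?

State sequence: 0 -b-> 4 -a-> 3 -a-> 1 -a-> 3 -b-> 0

After reading 5 characters, A is in state 0.

0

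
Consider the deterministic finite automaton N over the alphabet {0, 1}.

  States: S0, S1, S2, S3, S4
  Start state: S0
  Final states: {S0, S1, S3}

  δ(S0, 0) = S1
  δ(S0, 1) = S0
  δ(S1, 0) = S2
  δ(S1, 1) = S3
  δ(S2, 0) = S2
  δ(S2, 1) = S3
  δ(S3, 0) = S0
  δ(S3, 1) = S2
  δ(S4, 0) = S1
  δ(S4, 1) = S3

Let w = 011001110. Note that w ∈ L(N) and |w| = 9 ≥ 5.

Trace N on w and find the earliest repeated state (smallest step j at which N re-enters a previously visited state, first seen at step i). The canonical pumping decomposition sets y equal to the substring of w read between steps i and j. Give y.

0

Run of N on w = 0 1 1 0 0 1 1 1 0:
  step 0: S0  (start)
  step 1: S1  (read 0: S0→S1)
  step 2: S3  (read 1: S1→S3)
  step 3: S2  (read 1: S3→S2)
  step 4: S2  (read 0: S2→S2)   ← first repeat (S2 seen earlier)
  step 5: S2  (read 0: S2→S2)
  step 6: S3  (read 1: S2→S3)
  step 7: S2  (read 1: S3→S2)
  step 8: S3  (read 1: S2→S3)
  step 9: S0  (read 0: S3→S0)

So i = 3, j = 4, giving x = w[0:3] = 011, y = w[3:4] = 0, z = w[4:9] = 01110.
Check: |xy| = 4 ≤ 5 and |y| = 1 ≥ 1. Reading y takes N from S2 back to S2, so every xyⁱz is accepted.
With |Q| = 5, pigeonhole forces a state repeat no later than step 5; the substring read between the first and second visits to that state can be pumped.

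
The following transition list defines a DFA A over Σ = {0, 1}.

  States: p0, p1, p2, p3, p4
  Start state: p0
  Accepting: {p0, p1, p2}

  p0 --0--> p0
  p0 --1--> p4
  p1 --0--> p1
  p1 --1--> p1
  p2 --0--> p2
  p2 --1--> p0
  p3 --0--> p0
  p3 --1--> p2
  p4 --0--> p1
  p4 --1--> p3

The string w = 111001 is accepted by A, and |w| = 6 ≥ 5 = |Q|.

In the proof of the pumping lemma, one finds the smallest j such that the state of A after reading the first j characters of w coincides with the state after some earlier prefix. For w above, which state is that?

p2

Run of A on w = 1 1 1 0 0 1:
  step 0: p0  (start)
  step 1: p4  (read 1: p0→p4)
  step 2: p3  (read 1: p4→p3)
  step 3: p2  (read 1: p3→p2)
  step 4: p2  (read 0: p2→p2)   ← first repeat (p2 seen earlier)
  step 5: p2  (read 0: p2→p2)
  step 6: p0  (read 1: p2→p0)

The earliest repeat is at step j = 4: A is in p2, which it already visited at step i = 3.
With |Q| = 5, pigeonhole forces a state repeat no later than step 5; the substring read between the first and second visits to that state can be pumped.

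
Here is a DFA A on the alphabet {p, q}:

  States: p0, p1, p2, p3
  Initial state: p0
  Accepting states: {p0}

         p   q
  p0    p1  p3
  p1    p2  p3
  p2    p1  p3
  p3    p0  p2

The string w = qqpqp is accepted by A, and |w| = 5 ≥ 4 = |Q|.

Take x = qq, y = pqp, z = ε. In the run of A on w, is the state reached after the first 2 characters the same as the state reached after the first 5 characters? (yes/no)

no

Run of A on the first 5 characters of w = q q p q p:
  step 0: p0  (start)
  step 1: p3  (read q: p0→p3)
  step 2: p2  (read q: p3→p2)
  step 3: p1  (read p: p2→p1)
  step 4: p3  (read q: p1→p3)
  step 5: p0  (read p: p3→p0)

After x (step 2): p2. After xy (step 5): p0.
They differ (p2 ≠ p0), so y is not a cycle from the state after x; this split is not the one the pumping-lemma construction produces, and pumping y need not keep the string in L(A).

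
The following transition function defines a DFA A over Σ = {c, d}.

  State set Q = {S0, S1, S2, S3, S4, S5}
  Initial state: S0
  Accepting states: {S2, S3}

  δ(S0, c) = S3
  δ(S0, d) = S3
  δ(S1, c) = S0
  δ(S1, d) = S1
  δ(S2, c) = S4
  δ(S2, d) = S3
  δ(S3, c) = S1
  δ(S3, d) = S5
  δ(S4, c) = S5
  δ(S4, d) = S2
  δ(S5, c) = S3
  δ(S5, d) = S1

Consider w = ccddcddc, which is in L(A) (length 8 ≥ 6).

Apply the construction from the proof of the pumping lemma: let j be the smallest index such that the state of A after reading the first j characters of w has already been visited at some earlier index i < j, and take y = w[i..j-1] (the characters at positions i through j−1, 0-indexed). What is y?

Run of A on w = c c d d c d d c:
  step 0: S0  (start)
  step 1: S3  (read c: S0→S3)
  step 2: S1  (read c: S3→S1)
  step 3: S1  (read d: S1→S1)   ← first repeat (S1 seen earlier)
  step 4: S1  (read d: S1→S1)
  step 5: S0  (read c: S1→S0)
  step 6: S3  (read d: S0→S3)
  step 7: S5  (read d: S3→S5)
  step 8: S3  (read c: S5→S3)

So i = 2, j = 3, giving x = w[0:2] = cc, y = w[2:3] = d, z = w[3:8] = dcddc.
Check: |xy| = 3 ≤ 6 and |y| = 1 ≥ 1. Reading y takes A from S1 back to S1, so every xyⁱz is accepted.
Since A has 6 states, any run of length ≥ 6 visits 6+1 states, so by pigeonhole some state repeats within the first 6 steps — that repeat gives the pumpable loop.

d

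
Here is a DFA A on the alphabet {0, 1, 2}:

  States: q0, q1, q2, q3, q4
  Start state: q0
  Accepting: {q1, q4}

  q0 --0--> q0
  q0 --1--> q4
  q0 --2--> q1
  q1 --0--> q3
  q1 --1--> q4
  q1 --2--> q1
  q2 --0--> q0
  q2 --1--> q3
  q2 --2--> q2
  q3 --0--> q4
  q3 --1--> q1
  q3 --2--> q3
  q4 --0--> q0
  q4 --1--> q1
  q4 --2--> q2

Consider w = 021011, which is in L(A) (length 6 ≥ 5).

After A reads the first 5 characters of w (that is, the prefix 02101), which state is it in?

q4

State sequence: q0 -0-> q0 -2-> q1 -1-> q4 -0-> q0 -1-> q4

After reading 5 characters, A is in state q4.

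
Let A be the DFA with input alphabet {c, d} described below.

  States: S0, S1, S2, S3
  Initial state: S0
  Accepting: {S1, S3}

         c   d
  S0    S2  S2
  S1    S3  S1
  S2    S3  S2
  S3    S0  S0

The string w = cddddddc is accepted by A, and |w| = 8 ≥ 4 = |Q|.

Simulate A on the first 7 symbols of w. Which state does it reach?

S2

Run of A on the first 7 characters of w = c d d d d d d:
  step 0: S0  (start)
  step 1: S2  (read c: S0→S2)
  step 2: S2  (read d: S2→S2)
  step 3: S2  (read d: S2→S2)
  step 4: S2  (read d: S2→S2)
  step 5: S2  (read d: S2→S2)
  step 6: S2  (read d: S2→S2)
  step 7: S2  (read d: S2→S2)

After reading 7 characters, A is in state S2.
(This kind of state-tracing is the core of the pumping-lemma construction: with 4 states, pigeonhole forces a repeat within the first 4 steps.)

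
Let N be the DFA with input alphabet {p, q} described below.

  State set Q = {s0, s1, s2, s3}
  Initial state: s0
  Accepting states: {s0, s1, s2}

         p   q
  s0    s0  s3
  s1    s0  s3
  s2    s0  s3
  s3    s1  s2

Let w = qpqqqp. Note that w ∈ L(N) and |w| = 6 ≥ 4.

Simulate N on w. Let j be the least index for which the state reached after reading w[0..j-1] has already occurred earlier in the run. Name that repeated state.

Run of N on w = q p q q q p:
  step 0: s0  (start)
  step 1: s3  (read q: s0→s3)
  step 2: s1  (read p: s3→s1)
  step 3: s3  (read q: s1→s3)   ← first repeat (s3 seen earlier)
  step 4: s2  (read q: s3→s2)
  step 5: s3  (read q: s2→s3)
  step 6: s1  (read p: s3→s1)

The earliest repeat is at step j = 3: N is in s3, which it already visited at step i = 1.

s3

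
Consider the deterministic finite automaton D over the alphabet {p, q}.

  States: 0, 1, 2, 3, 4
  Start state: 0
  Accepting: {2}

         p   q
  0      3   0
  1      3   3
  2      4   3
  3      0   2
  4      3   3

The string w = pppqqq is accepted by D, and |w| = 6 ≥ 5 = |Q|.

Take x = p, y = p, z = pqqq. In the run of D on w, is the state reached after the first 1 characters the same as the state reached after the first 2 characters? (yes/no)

State sequence: 0 -p-> 3 -p-> 0

After x (step 1): 3. After xy (step 2): 0.
They differ (3 ≠ 0), so y is not a cycle from the state after x; this split is not the one the pumping-lemma construction produces, and pumping y need not keep the string in L(D).

no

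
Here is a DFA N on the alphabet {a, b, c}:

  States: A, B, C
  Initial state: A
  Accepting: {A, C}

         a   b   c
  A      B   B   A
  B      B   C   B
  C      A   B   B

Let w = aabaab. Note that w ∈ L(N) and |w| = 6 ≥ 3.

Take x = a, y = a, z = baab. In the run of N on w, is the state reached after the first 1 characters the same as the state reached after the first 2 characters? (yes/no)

yes

State sequence: A -a-> B -a-> B

After x (step 1): B. After xy (step 2): B.
They match, so y = a drives N around a cycle from B back to itself; pumping y any number of times keeps N in B before reading z, and xyⁱz ∈ L(N) for every i ≥ 0.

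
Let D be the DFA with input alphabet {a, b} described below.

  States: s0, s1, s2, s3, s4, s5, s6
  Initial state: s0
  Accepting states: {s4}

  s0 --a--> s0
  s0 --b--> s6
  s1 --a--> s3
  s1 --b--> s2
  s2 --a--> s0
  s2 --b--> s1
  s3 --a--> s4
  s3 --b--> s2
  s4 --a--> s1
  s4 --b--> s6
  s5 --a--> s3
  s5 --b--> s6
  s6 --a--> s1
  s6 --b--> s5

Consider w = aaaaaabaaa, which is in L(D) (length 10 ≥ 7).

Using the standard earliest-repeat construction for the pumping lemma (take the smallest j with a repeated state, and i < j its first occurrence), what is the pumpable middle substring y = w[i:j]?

a

Run of D on w = a a a a a a b a a a:
  step 0: s0  (start)
  step 1: s0  (read a: s0→s0)   ← first repeat (s0 seen earlier)
  step 2: s0  (read a: s0→s0)
  step 3: s0  (read a: s0→s0)
  step 4: s0  (read a: s0→s0)
  step 5: s0  (read a: s0→s0)
  step 6: s0  (read a: s0→s0)
  step 7: s6  (read b: s0→s6)
  step 8: s1  (read a: s6→s1)
  step 9: s3  (read a: s1→s3)
  step 10: s4  (read a: s3→s4)

So i = 0, j = 1, giving x = w[0:0] = ε, y = w[0:1] = a, z = w[1:10] = aaaaabaaa.
Check: |xy| = 1 ≤ 7 and |y| = 1 ≥ 1. Reading y takes D from s0 back to s0, so every xyⁱz is accepted.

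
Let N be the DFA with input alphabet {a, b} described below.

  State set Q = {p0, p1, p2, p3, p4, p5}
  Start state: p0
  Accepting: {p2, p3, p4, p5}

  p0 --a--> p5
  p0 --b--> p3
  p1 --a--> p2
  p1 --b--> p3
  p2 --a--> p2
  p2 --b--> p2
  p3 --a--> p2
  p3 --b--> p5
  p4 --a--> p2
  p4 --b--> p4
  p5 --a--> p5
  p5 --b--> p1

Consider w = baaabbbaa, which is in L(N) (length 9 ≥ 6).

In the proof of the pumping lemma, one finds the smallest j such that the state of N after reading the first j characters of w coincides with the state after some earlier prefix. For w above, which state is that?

Run of N on w = b a a a b b b a a:
  step 0: p0  (start)
  step 1: p3  (read b: p0→p3)
  step 2: p2  (read a: p3→p2)
  step 3: p2  (read a: p2→p2)   ← first repeat (p2 seen earlier)
  step 4: p2  (read a: p2→p2)
  step 5: p2  (read b: p2→p2)
  step 6: p2  (read b: p2→p2)
  step 7: p2  (read b: p2→p2)
  step 8: p2  (read a: p2→p2)
  step 9: p2  (read a: p2→p2)

The earliest repeat is at step j = 3: N is in p2, which it already visited at step i = 2.
The DFA has 6 states, so the proof of the pumping lemma guarantees a repeated state among the first 6+1 visited; the segment between the two visits is the pumpable y.

p2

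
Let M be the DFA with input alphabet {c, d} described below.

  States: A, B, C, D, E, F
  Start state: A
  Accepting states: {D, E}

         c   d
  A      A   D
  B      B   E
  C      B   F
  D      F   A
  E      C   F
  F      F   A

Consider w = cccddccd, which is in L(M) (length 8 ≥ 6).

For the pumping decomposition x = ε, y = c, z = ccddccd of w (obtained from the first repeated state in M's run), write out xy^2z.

xy^2z = ε·c·c·ccddccd = ccccddccd.
Reading y = c takes M from A back to A, so after x·y·y the machine is still in A, and z then leads to the accepting state D. Hence ccccddccd ∈ L(M).

ccccddccd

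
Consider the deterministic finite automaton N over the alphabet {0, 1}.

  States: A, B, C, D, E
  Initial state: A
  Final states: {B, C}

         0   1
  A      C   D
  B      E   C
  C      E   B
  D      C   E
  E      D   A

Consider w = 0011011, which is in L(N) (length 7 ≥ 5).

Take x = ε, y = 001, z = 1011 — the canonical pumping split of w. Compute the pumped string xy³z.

xy^3z = ε·001·001·001·1011 = 0010010011011.
Reading y = 001 takes N from A back to A, so after x·y·y·y the machine is still in A, and z then leads to the accepting state C. Hence 0010010011011 ∈ L(N).

0010010011011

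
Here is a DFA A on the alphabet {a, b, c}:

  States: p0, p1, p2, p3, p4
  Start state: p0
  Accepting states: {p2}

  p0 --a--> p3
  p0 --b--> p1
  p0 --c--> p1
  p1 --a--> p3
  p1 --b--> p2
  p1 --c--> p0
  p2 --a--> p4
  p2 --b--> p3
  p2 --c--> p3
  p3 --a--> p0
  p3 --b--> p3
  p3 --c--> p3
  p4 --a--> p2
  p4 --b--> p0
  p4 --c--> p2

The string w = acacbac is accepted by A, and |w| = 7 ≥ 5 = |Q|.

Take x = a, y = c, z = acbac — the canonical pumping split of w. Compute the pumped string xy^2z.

accacbac

xy^2z = a·c·c·acbac = accacbac.
Reading y = c takes A from p3 back to p3, so after x·y·y the machine is still in p3, and z then leads to the accepting state p2. Hence accacbac ∈ L(A).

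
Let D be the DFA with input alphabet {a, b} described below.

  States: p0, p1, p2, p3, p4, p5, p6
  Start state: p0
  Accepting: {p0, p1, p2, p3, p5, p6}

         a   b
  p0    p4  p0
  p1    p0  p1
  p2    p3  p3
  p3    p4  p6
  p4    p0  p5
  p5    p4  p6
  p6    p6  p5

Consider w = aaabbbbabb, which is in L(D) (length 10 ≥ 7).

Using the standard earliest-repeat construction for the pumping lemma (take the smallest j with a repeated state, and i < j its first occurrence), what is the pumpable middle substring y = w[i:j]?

Run of D on w = a a a b b b b a b b:
  step 0: p0  (start)
  step 1: p4  (read a: p0→p4)
  step 2: p0  (read a: p4→p0)   ← first repeat (p0 seen earlier)
  step 3: p4  (read a: p0→p4)
  step 4: p5  (read b: p4→p5)
  step 5: p6  (read b: p5→p6)
  step 6: p5  (read b: p6→p5)
  step 7: p6  (read b: p5→p6)
  step 8: p6  (read a: p6→p6)
  step 9: p5  (read b: p6→p5)
  step 10: p6  (read b: p5→p6)

So i = 0, j = 2, giving x = w[0:0] = ε, y = w[0:2] = aa, z = w[2:10] = abbbbabb.
Check: |xy| = 2 ≤ 7 and |y| = 2 ≥ 1. Reading y takes D from p0 back to p0, so every xyⁱz is accepted.

aa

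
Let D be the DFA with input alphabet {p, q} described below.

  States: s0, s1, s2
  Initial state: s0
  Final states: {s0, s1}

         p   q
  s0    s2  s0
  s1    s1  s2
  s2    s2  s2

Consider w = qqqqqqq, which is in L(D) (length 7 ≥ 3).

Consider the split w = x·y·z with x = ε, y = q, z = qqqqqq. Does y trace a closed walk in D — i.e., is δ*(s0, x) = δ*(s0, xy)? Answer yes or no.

State sequence: s0 -q-> s0

After x (step 0): s0. After xy (step 1): s0.
They match, so y = q drives D around a cycle from s0 back to itself; pumping y any number of times keeps D in s0 before reading z, and xyⁱz ∈ L(D) for every i ≥ 0.

yes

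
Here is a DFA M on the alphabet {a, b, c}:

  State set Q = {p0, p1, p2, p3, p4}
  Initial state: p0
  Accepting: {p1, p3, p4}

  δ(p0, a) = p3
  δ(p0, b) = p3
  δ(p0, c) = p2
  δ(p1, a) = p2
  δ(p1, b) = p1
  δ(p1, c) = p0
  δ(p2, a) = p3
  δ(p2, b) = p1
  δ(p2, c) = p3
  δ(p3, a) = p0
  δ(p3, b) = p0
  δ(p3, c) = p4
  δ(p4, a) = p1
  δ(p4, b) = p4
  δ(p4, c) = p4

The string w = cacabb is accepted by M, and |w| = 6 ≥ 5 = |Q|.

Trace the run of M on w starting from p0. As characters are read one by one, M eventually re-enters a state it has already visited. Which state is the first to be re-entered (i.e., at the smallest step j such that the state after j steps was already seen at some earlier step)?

State sequence: p0 -c-> p2 -a-> p3 -c-> p4 -a-> p1 -b-> p1 -b-> p1
First repeat at step 5: p1 was already visited.

The earliest repeat is at step j = 5: M is in p1, which it already visited at step i = 4.
With |Q| = 5, pigeonhole forces a state repeat no later than step 5; the substring read between the first and second visits to that state can be pumped.

p1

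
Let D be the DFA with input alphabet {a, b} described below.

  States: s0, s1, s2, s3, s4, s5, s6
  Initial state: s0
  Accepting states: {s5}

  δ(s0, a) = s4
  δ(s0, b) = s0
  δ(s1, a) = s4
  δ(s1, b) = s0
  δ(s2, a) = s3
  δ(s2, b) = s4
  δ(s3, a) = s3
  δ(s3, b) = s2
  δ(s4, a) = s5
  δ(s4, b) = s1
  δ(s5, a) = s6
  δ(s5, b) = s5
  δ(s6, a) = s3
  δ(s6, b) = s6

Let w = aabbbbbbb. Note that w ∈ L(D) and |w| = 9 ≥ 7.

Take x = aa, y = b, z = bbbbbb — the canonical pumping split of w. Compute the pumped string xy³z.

aabbbbbbbbb

xy^3z = aa·b·b·b·bbbbbb = aabbbbbbbbb.
Reading y = b takes D from s5 back to s5, so after x·y·y·y the machine is still in s5, and z then leads to the accepting state s5. Hence aabbbbbbbbb ∈ L(D).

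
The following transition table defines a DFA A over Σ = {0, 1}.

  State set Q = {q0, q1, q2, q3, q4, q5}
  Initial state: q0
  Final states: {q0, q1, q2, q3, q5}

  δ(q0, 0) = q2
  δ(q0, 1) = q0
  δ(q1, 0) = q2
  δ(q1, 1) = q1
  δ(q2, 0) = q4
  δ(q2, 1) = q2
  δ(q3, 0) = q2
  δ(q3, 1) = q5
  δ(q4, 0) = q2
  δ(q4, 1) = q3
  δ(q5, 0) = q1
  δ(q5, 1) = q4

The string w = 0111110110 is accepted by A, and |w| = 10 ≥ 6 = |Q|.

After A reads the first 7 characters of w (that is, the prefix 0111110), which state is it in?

q4

State sequence: q0 -0-> q2 -1-> q2 -1-> q2 -1-> q2 -1-> q2 -1-> q2 -0-> q4

After reading 7 characters, A is in state q4.
(This kind of state-tracing is the core of the pumping-lemma construction: with 6 states, pigeonhole forces a repeat within the first 6 steps.)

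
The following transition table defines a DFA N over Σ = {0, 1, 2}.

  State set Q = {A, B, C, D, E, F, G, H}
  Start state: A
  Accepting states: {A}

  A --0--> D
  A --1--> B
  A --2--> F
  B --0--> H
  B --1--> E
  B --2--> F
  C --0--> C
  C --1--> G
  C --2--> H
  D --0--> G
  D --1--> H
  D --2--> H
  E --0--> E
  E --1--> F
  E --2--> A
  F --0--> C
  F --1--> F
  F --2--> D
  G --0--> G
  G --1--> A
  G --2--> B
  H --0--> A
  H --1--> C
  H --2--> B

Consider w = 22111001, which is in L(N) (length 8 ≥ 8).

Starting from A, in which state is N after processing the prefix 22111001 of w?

Run of N on the first 8 characters of w = 2 2 1 1 1 0 0 1:
  step 0: A  (start)
  step 1: F  (read 2: A→F)
  step 2: D  (read 2: F→D)
  step 3: H  (read 1: D→H)
  step 4: C  (read 1: H→C)
  step 5: G  (read 1: C→G)
  step 6: G  (read 0: G→G)
  step 7: G  (read 0: G→G)
  step 8: A  (read 1: G→A)

After reading 8 characters, N is in state A.

A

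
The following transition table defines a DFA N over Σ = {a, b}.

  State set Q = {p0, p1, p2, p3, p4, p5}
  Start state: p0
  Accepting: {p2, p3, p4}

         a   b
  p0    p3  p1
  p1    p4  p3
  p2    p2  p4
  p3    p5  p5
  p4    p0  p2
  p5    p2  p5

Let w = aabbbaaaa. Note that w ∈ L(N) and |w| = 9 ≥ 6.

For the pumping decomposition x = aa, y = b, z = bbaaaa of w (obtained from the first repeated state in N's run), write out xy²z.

xy^2z = aa·b·b·bbaaaa = aabbbbaaaa.
Reading y = b takes N from p5 back to p5, so after x·y·y the machine is still in p5, and z then leads to the accepting state p2. Hence aabbbbaaaa ∈ L(N).

aabbbbaaaa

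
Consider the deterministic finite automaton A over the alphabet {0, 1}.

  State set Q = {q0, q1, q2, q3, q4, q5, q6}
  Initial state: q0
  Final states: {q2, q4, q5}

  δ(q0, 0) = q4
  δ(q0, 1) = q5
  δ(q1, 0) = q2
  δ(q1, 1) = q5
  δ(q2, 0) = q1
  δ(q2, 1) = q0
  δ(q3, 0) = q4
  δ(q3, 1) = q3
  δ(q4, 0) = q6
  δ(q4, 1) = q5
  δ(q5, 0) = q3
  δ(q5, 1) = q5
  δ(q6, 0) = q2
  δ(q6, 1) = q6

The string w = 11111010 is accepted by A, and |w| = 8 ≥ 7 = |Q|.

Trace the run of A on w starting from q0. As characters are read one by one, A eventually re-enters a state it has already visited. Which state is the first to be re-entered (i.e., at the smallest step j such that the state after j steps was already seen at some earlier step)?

Run of A on w = 1 1 1 1 1 0 1 0:
  step 0: q0  (start)
  step 1: q5  (read 1: q0→q5)
  step 2: q5  (read 1: q5→q5)   ← first repeat (q5 seen earlier)
  step 3: q5  (read 1: q5→q5)
  step 4: q5  (read 1: q5→q5)
  step 5: q5  (read 1: q5→q5)
  step 6: q3  (read 0: q5→q3)
  step 7: q3  (read 1: q3→q3)
  step 8: q4  (read 0: q3→q4)

The earliest repeat is at step j = 2: A is in q5, which it already visited at step i = 1.
The DFA has 7 states, so the proof of the pumping lemma guarantees a repeated state among the first 7+1 visited; the segment between the two visits is the pumpable y.

q5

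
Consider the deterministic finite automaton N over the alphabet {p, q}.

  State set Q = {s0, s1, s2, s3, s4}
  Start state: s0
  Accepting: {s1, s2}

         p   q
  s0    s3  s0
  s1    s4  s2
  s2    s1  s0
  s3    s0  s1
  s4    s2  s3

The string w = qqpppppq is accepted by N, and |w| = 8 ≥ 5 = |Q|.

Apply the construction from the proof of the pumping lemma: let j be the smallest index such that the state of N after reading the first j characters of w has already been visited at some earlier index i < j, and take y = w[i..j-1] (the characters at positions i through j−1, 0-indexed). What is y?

State sequence: s0 -q-> s0 -q-> s0 -p-> s3 -p-> s0 -p-> s3 -p-> s0 -p-> s3 -q-> s1
First repeat at step 1: s0 was already visited.

So i = 0, j = 1, giving x = w[0:0] = ε, y = w[0:1] = q, z = w[1:8] = qpppppq.
Check: |xy| = 1 ≤ 5 and |y| = 1 ≥ 1. Reading y takes N from s0 back to s0, so every xyⁱz is accepted.

q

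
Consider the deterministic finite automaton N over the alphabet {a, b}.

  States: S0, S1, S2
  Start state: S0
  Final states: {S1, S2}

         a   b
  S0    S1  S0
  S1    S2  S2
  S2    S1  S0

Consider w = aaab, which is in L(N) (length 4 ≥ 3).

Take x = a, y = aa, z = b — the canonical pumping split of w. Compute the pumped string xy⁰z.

xy⁰z = xz = a·b = ab.
Reading y = aa takes N from S1 back to S1, so after x the machine is still in S1, and z then leads to the accepting state S2. Hence ab ∈ L(N).

ab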